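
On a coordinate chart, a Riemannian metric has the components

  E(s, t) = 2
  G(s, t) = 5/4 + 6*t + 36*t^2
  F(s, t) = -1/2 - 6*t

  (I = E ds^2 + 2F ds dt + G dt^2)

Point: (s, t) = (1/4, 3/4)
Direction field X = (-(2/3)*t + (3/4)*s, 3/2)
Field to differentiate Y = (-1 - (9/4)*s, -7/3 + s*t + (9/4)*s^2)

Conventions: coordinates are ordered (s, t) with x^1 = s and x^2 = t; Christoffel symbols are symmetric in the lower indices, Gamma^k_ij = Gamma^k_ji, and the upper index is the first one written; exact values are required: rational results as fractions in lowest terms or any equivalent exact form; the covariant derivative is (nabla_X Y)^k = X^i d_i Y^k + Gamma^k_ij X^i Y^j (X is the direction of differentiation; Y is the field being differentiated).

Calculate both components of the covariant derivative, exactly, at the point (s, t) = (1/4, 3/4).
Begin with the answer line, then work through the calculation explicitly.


Answer: (nabla_X Y)^s = 395/288, (nabla_X Y)^t = -4093/1152

E = 2, F = -5, G = 26 at the point
E_s = 0, E_t = 0, F_s = 0, F_t = -6, G_s = 0, G_t = 60
EG - F^2 = 27;  g^inv = (1/27) * [[26, 5], [5, 2]]
first-kind symbols [ij,l] = (1/2)(d_i g_jl + d_j g_il - d_l g_ij): [ss,s] = E_s/2 = 0, [ss,t] = F_s - E_t/2 = 0, [st,s] = E_t/2 = 0, [st,t] = G_s/2 = 0, [tt,s] = F_t - G_s/2 = -6, [tt,t] = G_t/2 = 30
Gamma^s_ij = (G*[ij,s] - F*[ij,t])/(EG - F^2), Gamma^t_ij = (E*[ij,t] - F*[ij,s])/(EG - F^2)
Gamma_sss = 0, Gamma_sst = 0, Gamma_stt = -2/9, Gamma_tss = 0, Gamma_tst = 0, Gamma_ttt = 10/9
X = (-5/16, 3/2), Y = (-25/16, -385/192) at the point


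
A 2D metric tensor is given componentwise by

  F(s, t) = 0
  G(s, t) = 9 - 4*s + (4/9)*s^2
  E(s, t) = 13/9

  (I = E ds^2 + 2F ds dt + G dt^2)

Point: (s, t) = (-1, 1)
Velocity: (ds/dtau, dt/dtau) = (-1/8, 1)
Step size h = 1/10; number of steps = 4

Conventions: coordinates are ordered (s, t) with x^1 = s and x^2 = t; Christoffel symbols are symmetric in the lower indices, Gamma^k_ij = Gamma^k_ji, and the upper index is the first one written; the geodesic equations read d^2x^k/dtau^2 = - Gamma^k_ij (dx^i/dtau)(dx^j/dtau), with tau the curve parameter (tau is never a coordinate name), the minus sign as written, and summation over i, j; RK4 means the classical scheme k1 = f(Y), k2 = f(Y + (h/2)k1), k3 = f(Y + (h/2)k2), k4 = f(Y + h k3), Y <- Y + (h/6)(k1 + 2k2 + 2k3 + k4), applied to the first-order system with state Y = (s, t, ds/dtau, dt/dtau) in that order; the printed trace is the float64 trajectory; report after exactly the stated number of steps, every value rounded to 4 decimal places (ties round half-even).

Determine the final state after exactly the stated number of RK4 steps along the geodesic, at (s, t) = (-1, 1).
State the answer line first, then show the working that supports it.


Answer: s = -1.1826, t = 1.3902, ds/dtau = -0.7773, dt/dtau = 0.9368

f(Y) = (ds/dtau, dt/dtau, -Gamma^s_ij Y'^i Y'^j, -Gamma^t_ij Y'^i Y'^j) with the Gammas evaluated at the stage position; h = 0.100000; intermediate values shown to 6 dp
step 0: s = -1.0000, t = 1.0000, ds/dtau = -0.1250, dt/dtau = 1.0000
step 1:
  k1: at (s, t) = (-1.000000, 1.000000), (ds/dtau, dt/dtau) = (-0.125000, 1.000000); Gamma_sss = 0.000000, Gamma_sst = 0.000000, Gamma_stt = 1.692308, Gamma_tss = 0.000000, Gamma_tst = -0.181818, Gamma_ttt = 0.000000; k1 = (-0.125000, 1.000000, -1.692308, -0.045455)
  k2: at (s, t) = (-1.006250, 1.050000), (ds/dtau, dt/dtau) = (-0.209615, 0.997727); Gamma_sss = 0.000000, Gamma_sst = 0.000000, Gamma_stt = 1.694231, Gamma_tss = 0.000000, Gamma_tst = -0.181612, Gamma_ttt = 0.000000; k2 = (-0.209615, 0.997727, -1.686538, -0.075964)
  k3: at (s, t) = (-1.010481, 1.049886), (ds/dtau, dt/dtau) = (-0.209327, 0.996202); Gamma_sss = 0.000000, Gamma_sst = 0.000000, Gamma_stt = 1.695533, Gamma_tss = 0.000000, Gamma_tst = -0.181472, Gamma_ttt = 0.000000; k3 = (-0.209327, 0.996202, -1.682677, -0.075686)
  k4: at (s, t) = (-1.020933, 1.099620), (ds/dtau, dt/dtau) = (-0.293268, 0.992431); Gamma_sss = 0.000000, Gamma_sst = 0.000000, Gamma_stt = 1.698749, Gamma_tss = 0.000000, Gamma_tst = -0.181129, Gamma_ttt = 0.000000; k4 = (-0.293268, 0.992431, -1.673132, -0.105434)
  Y <- Y + (h/6)(k1 + 2k2 + 2k3 + k4): s = -1.0209, t = 1.0997, ds/dtau = -0.2934, dt/dtau = 0.9924
step 2:
  k1: at (s, t) = (-1.020936, 1.099671), (ds/dtau, dt/dtau) = (-0.293398, 0.992430); Gamma_sss = 0.000000, Gamma_sst = 0.000000, Gamma_stt = 1.698749, Gamma_tss = 0.000000, Gamma_tst = -0.181129, Gamma_ttt = 0.000000; k1 = (-0.293398, 0.992430, -1.673128, -0.105481)
  k2: at (s, t) = (-1.035606, 1.149293), (ds/dtau, dt/dtau) = (-0.377054, 0.987156); Gamma_sss = 0.000000, Gamma_sst = 0.000000, Gamma_stt = 1.703263, Gamma_tss = 0.000000, Gamma_tst = -0.180649, Gamma_ttt = 0.000000; k2 = (-0.377054, 0.987156, -1.659791, -0.134479)
  k3: at (s, t) = (-1.039789, 1.149029), (ds/dtau, dt/dtau) = (-0.376387, 0.985706); Gamma_sss = 0.000000, Gamma_sst = 0.000000, Gamma_stt = 1.704550, Gamma_tss = 0.000000, Gamma_tst = -0.180512, Gamma_ttt = 0.000000; k3 = (-0.376387, 0.985706, -1.656170, -0.133943)
  k4: at (s, t) = (-1.058575, 1.198242), (ds/dtau, dt/dtau) = (-0.459015, 0.979036); Gamma_sss = 0.000000, Gamma_sst = 0.000000, Gamma_stt = 1.710331, Gamma_tss = 0.000000, Gamma_tst = -0.179902, Gamma_ttt = 0.000000; k4 = (-0.459015, 0.979036, -1.639371, -0.161693)
  Y <- Y + (h/6)(k1 + 2k2 + 2k3 + k4): s = -1.0586, t = 1.1983, ds/dtau = -0.4591, dt/dtau = 0.9790
step 3:
  k1: at (s, t) = (-1.058591, 1.198291), (ds/dtau, dt/dtau) = (-0.459138, 0.979030); Gamma_sss = 0.000000, Gamma_sst = 0.000000, Gamma_stt = 1.710336, Gamma_tss = 0.000000, Gamma_tst = -0.179902, Gamma_ttt = 0.000000; k1 = (-0.459138, 0.979030, -1.639356, -0.161735)
  k2: at (s, t) = (-1.081548, 1.247243), (ds/dtau, dt/dtau) = (-0.541106, 0.970943); Gamma_sss = 0.000000, Gamma_sst = 0.000000, Gamma_stt = 1.717399, Gamma_tss = 0.000000, Gamma_tst = -0.179162, Gamma_ttt = 0.000000; k2 = (-0.541106, 0.970943, -1.619045, -0.188257)
  k3: at (s, t) = (-1.085646, 1.246838), (ds/dtau, dt/dtau) = (-0.540090, 0.969617); Gamma_sss = 0.000000, Gamma_sst = 0.000000, Gamma_stt = 1.718660, Gamma_tss = 0.000000, Gamma_tst = -0.179030, Gamma_ttt = 0.000000; k3 = (-0.540090, 0.969617, -1.615811, -0.187510)
  k4: at (s, t) = (-1.112600, 1.295253), (ds/dtau, dt/dtau) = (-0.620719, 0.960279); Gamma_sss = 0.000000, Gamma_sst = 0.000000, Gamma_stt = 1.726954, Gamma_tss = 0.000000, Gamma_tst = -0.178171, Gamma_ttt = 0.000000; k4 = (-0.620719, 0.960279, -1.592486, -0.212402)
  Y <- Y + (h/6)(k1 + 2k2 + 2k3 + k4): s = -1.1126, t = 1.2953, ds/dtau = -0.6208, dt/dtau = 0.9603
step 4:
  k1: at (s, t) = (-1.112628, 1.295298), (ds/dtau, dt/dtau) = (-0.620831, 0.960269); Gamma_sss = 0.000000, Gamma_sst = 0.000000, Gamma_stt = 1.726963, Gamma_tss = 0.000000, Gamma_tst = -0.178170, Gamma_ttt = 0.000000; k1 = (-0.620831, 0.960269, -1.592460, -0.212437)
  k2: at (s, t) = (-1.143670, 1.343312), (ds/dtau, dt/dtau) = (-0.700454, 0.949647); Gamma_sss = 0.000000, Gamma_sst = 0.000000, Gamma_stt = 1.736514, Gamma_tss = 0.000000, Gamma_tst = -0.177190, Gamma_ttt = 0.000000; k2 = (-0.700454, 0.949647, -1.566039, -0.235727)
  k3: at (s, t) = (-1.147651, 1.342781), (ds/dtau, dt/dtau) = (-0.699133, 0.948482); Gamma_sss = 0.000000, Gamma_sst = 0.000000, Gamma_stt = 1.737739, Gamma_tss = 0.000000, Gamma_tst = -0.177065, Gamma_ttt = 0.000000; k3 = (-0.699133, 0.948482, -1.563302, -0.234829)
  k4: at (s, t) = (-1.182542, 1.390147), (ds/dtau, dt/dtau) = (-0.777161, 0.936786); Gamma_sss = 0.000000, Gamma_sst = 0.000000, Gamma_stt = 1.748474, Gamma_tss = 0.000000, Gamma_tst = -0.175978, Gamma_ttt = 0.000000; k4 = (-0.777161, 0.936786, -1.534405, -0.256235)
  Y <- Y + (h/6)(k1 + 2k2 + 2k3 + k4): s = -1.1826, t = 1.3902, ds/dtau = -0.7773, dt/dtau = 0.9368


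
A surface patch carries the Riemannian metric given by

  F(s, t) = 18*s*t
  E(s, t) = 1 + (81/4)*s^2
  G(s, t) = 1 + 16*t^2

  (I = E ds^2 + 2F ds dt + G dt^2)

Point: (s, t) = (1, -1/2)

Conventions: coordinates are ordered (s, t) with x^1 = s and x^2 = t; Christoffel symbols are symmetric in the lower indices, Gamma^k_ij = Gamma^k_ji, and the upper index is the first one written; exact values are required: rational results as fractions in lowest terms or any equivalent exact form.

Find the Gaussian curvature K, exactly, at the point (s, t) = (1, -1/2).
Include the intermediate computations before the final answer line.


E = 85/4, F = -9, G = 5, EG - F^2 = 101/4 at the point
E_s = 81/2, E_t = 0, F_s = -9, F_t = 18, G_s = 0, G_t = -16
E_tt = 0, F_st = 18, G_ss = 0
K follows from Brioschi's formula, (det M1 - det M2)/(EG - F^2)^2.
M1 = [[-E_tt/2 + F_st - G_ss/2, E_s/2, F_s - E_t/2], [F_t - G_s/2, E, F], [G_t/2, F, G]] = [[18, 81/4, -9], [18, 85/4, -9], [-8, -9, 5]]; det M1 = 18
M2 = [[0, E_t/2, G_s/2], [E_t/2, E, F], [G_s/2, F, G]] = [[0, 0, 0], [0, 85/4, -9], [0, -9, 5]]; det M2 = 0
det M1 - det M2 = 18; K = 18 / (101/4)^2 = 288/10201

Answer: K = 288/10201


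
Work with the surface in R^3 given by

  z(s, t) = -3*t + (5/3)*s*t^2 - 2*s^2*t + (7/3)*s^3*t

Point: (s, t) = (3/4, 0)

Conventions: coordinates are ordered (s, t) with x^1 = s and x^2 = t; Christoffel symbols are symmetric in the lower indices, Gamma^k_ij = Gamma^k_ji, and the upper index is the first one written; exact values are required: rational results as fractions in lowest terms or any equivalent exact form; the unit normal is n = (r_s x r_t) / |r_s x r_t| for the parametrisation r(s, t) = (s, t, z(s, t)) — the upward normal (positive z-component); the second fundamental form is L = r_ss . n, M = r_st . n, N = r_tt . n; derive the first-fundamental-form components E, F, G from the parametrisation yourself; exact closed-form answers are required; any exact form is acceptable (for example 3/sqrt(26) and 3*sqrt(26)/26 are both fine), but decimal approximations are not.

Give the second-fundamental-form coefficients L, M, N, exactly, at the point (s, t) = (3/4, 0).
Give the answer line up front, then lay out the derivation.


Answer: L = 0, M = 60*sqrt(44497)/44497, N = 160*sqrt(44497)/44497

z_s = 0, z_t = -201/64, z_ss = 0, z_st = 15/16, z_tt = 5/2
E = 1, F = 0, G = 44497/4096; answer radicand W^2 = 44497/4096
unnormalised second-form numerators: l = 0, m = 15/16, n = 5/2; L = l/sqrt(44497/4096), and similarly M = m/sqrt(W^2), N = n/sqrt(W^2)


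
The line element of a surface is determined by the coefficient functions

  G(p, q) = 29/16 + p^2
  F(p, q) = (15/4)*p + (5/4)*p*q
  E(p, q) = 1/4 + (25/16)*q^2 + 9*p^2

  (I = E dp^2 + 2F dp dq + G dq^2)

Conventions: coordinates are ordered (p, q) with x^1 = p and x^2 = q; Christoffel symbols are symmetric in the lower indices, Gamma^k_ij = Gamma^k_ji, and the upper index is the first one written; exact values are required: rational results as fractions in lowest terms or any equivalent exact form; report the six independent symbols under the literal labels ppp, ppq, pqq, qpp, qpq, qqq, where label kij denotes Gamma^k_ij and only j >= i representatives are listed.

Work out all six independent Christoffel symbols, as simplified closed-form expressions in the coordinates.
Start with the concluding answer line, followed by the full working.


Answer: Gamma_ppp = (2304*p^3 + 100*p*q^2 - 900*p*q + 576*p)/(2304*p^4 - 2400*p^2*q + 640*p^2 + 725*q^2 + 116), Gamma_ppq = (80*p^2*q - 960*p^2 + 725*q)/(2304*p^4 - 2400*p^2*q + 640*p^2 + 725*q^2 + 116), Gamma_pqq = (64*p^3 + 116*p)/(2304*p^4 - 2400*p^2*q + 640*p^2 + 725*q^2 + 116), Gamma_qpp = (-3600*p^2*q - 125*q^3 + 1500*q^2 - 20*q + 240)/(2304*p^4 - 2400*p^2*q + 640*p^2 + 725*q^2 + 116), Gamma_qpq = (2304*p^3 - 100*p*q^2 - 1500*p*q + 64*p)/(2304*p^4 - 2400*p^2*q + 640*p^2 + 725*q^2 + 116), Gamma_qqq = (-80*p^2*q - 240*p^2)/(2304*p^4 - 2400*p^2*q + 640*p^2 + 725*q^2 + 116)

E = 1/4 + (25/16)*q^2 + 9*p^2; F = (15/4)*p + (5/4)*p*q; G = 29/16 + p^2
Gamma^k_ij = (1/2) g^{kl} (d_i g_jl + d_j g_il - d_l g_ij), with g^inv = (1/(EG-F^2)) [[G, -F], [-F, E]]
first partials: E_p = 18*p, E_q = (25/8)*q, F_p = 15/4 + (5/4)*q, F_q = (5/4)*p, G_p = 2*p, G_q = 0
D = EG - F^2 = 29/64 + (725/256)*q^2 + (5/2)*p^2 - (75/8)*p^2*q + 9*p^4
expanded: Gamma^p_pp = (G E_p - 2F F_p + F E_q)/(2D), Gamma^p_pq = (G E_q - F G_p)/(2D), Gamma^p_qq = (2G F_q - G G_p - F G_q)/(2D), Gamma^q_pp = (2E F_p - E E_q - F E_p)/(2D), Gamma^q_pq = (E G_p - F E_q)/(2D), Gamma^q_qq = (E G_q - 2F F_q + F G_p)/(2D); substitute and cancel common factors


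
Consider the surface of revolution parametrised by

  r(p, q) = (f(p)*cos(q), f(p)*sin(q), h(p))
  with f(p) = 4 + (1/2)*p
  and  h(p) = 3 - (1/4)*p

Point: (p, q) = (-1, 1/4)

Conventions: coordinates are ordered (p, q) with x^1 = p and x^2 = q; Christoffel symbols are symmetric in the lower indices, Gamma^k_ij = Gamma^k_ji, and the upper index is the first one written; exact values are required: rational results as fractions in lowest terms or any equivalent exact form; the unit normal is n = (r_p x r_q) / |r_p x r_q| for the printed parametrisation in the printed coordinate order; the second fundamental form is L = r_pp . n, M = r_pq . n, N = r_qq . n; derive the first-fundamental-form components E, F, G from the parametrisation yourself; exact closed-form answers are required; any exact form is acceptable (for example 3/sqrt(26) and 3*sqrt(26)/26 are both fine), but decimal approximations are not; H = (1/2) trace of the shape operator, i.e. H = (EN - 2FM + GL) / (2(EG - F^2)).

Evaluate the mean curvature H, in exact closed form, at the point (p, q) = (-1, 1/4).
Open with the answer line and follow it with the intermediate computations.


Answer: H = -sqrt(5)/35

f = 7/2, f' = 1/2, f'' = 0, h' = -1/4, h'' = 0
E = 5/16, F = 0, G = 49/4; answer radicand W^2 = 5/16
unnormalised second-form numerators: l = 0, m = 0, n = -7/8; L = l/sqrt(5/16), and similarly M = m/sqrt(W^2), N = n/sqrt(W^2)
H = (E*n - 2*F*m + G*l) / (2*(EG - F^2)*sqrt(W^2)); E*n - 2*F*m + G*l = -35/128, EG - F^2 = 245/64, so H = (-1/28)/sqrt(5/16)


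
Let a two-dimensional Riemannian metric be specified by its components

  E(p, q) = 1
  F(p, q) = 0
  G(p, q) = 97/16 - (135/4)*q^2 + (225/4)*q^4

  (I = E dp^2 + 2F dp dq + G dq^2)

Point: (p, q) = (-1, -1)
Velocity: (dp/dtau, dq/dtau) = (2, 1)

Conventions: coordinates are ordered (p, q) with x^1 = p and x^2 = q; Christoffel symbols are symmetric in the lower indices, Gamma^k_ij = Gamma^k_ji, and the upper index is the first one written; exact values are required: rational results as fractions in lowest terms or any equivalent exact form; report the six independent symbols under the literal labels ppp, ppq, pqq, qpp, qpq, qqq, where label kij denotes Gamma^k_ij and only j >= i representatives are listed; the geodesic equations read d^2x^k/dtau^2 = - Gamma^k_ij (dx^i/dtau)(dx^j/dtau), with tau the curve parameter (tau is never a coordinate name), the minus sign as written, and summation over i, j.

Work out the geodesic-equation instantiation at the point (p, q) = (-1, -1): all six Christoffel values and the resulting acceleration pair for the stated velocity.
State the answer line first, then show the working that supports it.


Answer: Gamma_ppp = 0, Gamma_ppq = 0, Gamma_pqq = 0, Gamma_qpp = 0, Gamma_qpq = 0, Gamma_qqq = -1260/457; accelerations (d^2p/dtau^2, d^2q/dtau^2) = (0, 1260/457)

E = 1, F = 0, G = 457/16 at the point
E_p = 0, E_q = 0, F_p = 0, F_q = 0, G_p = 0, G_q = -315/2
EG - F^2 = 457/16;  g^inv = (16/457) * [[457/16, 0], [0, 1]]
first-kind symbols [ij,l] = (1/2)(d_i g_jl + d_j g_il - d_l g_ij): [pp,p] = E_p/2 = 0, [pp,q] = F_p - E_q/2 = 0, [pq,p] = E_q/2 = 0, [pq,q] = G_p/2 = 0, [qq,p] = F_q - G_p/2 = 0, [qq,q] = G_q/2 = -315/4
Gamma^p_ij = (G*[ij,p] - F*[ij,q])/(EG - F^2), Gamma^q_ij = (E*[ij,q] - F*[ij,p])/(EG - F^2)
Gamma_ppp = 0, Gamma_ppq = 0, Gamma_pqq = 0, Gamma_qpp = 0, Gamma_qpq = 0, Gamma_qqq = -1260/457
d^2p/dtau^2 = -(Gamma_ppp*(2)^2 + 2*Gamma_ppq*(2)*(1) + Gamma_pqq*(1)^2) = 0
d^2q/dtau^2 = -(Gamma_qpp*(2)^2 + 2*Gamma_qpq*(2)*(1) + Gamma_qqq*(1)^2) = 1260/457


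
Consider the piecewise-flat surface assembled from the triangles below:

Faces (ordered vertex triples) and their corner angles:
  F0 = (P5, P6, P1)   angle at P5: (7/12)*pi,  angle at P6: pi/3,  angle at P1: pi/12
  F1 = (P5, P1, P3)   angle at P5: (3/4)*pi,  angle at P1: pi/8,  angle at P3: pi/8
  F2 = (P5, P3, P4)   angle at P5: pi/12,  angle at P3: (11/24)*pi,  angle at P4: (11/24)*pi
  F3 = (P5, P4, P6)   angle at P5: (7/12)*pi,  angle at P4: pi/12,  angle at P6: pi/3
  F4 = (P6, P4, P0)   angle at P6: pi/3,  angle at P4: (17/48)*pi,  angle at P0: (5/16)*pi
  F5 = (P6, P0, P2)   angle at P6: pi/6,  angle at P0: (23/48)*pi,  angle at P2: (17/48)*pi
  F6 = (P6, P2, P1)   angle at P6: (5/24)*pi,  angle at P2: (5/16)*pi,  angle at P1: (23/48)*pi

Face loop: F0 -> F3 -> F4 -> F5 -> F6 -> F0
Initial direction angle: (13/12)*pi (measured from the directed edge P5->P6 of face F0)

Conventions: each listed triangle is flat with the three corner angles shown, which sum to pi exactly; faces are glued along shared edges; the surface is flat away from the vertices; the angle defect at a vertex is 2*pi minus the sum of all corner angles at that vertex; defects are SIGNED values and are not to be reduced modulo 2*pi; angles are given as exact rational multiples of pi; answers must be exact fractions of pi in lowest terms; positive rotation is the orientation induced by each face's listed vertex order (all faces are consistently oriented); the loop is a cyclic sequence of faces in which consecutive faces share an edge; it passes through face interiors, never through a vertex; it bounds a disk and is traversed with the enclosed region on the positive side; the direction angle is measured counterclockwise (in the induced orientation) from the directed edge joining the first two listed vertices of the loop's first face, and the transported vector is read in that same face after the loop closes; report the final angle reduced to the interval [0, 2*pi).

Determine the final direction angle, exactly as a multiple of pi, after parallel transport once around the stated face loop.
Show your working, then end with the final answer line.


enclosed vertex P6: corner angles sum to (11/8)*pi, defect = 2*pi - (11/8)*pi = (5/8)*pi
adding the enclosed defects to the starting angle (mod 2*pi, induced orientation) gives the holonomy
final angle = (13/12)*pi + (5/8)*pi = (41/24)*pi (mod 2*pi)

Answer: final direction angle = (41/24)*pi


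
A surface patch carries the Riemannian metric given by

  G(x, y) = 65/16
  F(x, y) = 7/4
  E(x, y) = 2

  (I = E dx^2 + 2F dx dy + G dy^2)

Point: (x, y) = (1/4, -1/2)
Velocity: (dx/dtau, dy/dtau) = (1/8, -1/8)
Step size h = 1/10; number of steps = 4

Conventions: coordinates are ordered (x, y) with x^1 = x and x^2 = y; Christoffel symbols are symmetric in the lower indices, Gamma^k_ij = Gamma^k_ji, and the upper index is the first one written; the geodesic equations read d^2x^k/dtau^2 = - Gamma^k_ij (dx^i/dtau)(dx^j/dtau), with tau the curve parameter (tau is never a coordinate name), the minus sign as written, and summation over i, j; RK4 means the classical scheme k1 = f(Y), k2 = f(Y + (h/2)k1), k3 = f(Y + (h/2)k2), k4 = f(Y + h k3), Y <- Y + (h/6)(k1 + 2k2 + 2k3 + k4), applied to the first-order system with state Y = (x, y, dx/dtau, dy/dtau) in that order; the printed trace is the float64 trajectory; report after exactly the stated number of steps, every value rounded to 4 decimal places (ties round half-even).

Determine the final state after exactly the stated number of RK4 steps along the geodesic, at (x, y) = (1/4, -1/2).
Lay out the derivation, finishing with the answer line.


f(Y) = (dx/dtau, dy/dtau, -Gamma^x_ij Y'^i Y'^j, -Gamma^y_ij Y'^i Y'^j) with the Gammas evaluated at the stage position; h = 0.100000; intermediate values shown to 6 dp
step 0: x = 0.2500, y = -0.5000, dx/dtau = 0.1250, dy/dtau = -0.1250
step 1:
  k1: at (x, y) = (0.250000, -0.500000), (dx/dtau, dy/dtau) = (0.125000, -0.125000); Gamma_xxx = 0.000000, Gamma_xxy = 0.000000, Gamma_xyy = 0.000000, Gamma_yxx = 0.000000, Gamma_yxy = 0.000000, Gamma_yyy = 0.000000; k1 = (0.125000, -0.125000, 0.000000, 0.000000)
  k2: at (x, y) = (0.256250, -0.506250), (dx/dtau, dy/dtau) = (0.125000, -0.125000); Gamma_xxx = 0.000000, Gamma_xxy = 0.000000, Gamma_xyy = 0.000000, Gamma_yxx = 0.000000, Gamma_yxy = 0.000000, Gamma_yyy = 0.000000; k2 = (0.125000, -0.125000, 0.000000, 0.000000)
  k3: at (x, y) = (0.256250, -0.506250), (dx/dtau, dy/dtau) = (0.125000, -0.125000); Gamma_xxx = 0.000000, Gamma_xxy = 0.000000, Gamma_xyy = 0.000000, Gamma_yxx = 0.000000, Gamma_yxy = 0.000000, Gamma_yyy = 0.000000; k3 = (0.125000, -0.125000, 0.000000, 0.000000)
  k4: at (x, y) = (0.262500, -0.512500), (dx/dtau, dy/dtau) = (0.125000, -0.125000); Gamma_xxx = 0.000000, Gamma_xxy = 0.000000, Gamma_xyy = 0.000000, Gamma_yxx = 0.000000, Gamma_yxy = 0.000000, Gamma_yyy = 0.000000; k4 = (0.125000, -0.125000, 0.000000, 0.000000)
  Y <- Y + (h/6)(k1 + 2k2 + 2k3 + k4): x = 0.2625, y = -0.5125, dx/dtau = 0.1250, dy/dtau = -0.1250
step 2:
  k1: at (x, y) = (0.262500, -0.512500), (dx/dtau, dy/dtau) = (0.125000, -0.125000); Gamma_xxx = 0.000000, Gamma_xxy = 0.000000, Gamma_xyy = 0.000000, Gamma_yxx = 0.000000, Gamma_yxy = 0.000000, Gamma_yyy = 0.000000; k1 = (0.125000, -0.125000, 0.000000, 0.000000)
  k2: at (x, y) = (0.268750, -0.518750), (dx/dtau, dy/dtau) = (0.125000, -0.125000); Gamma_xxx = 0.000000, Gamma_xxy = 0.000000, Gamma_xyy = 0.000000, Gamma_yxx = 0.000000, Gamma_yxy = 0.000000, Gamma_yyy = 0.000000; k2 = (0.125000, -0.125000, 0.000000, 0.000000)
  k3: at (x, y) = (0.268750, -0.518750), (dx/dtau, dy/dtau) = (0.125000, -0.125000); Gamma_xxx = 0.000000, Gamma_xxy = 0.000000, Gamma_xyy = 0.000000, Gamma_yxx = 0.000000, Gamma_yxy = 0.000000, Gamma_yyy = 0.000000; k3 = (0.125000, -0.125000, 0.000000, 0.000000)
  k4: at (x, y) = (0.275000, -0.525000), (dx/dtau, dy/dtau) = (0.125000, -0.125000); Gamma_xxx = 0.000000, Gamma_xxy = 0.000000, Gamma_xyy = 0.000000, Gamma_yxx = 0.000000, Gamma_yxy = 0.000000, Gamma_yyy = 0.000000; k4 = (0.125000, -0.125000, 0.000000, 0.000000)
  Y <- Y + (h/6)(k1 + 2k2 + 2k3 + k4): x = 0.2750, y = -0.5250, dx/dtau = 0.1250, dy/dtau = -0.1250
step 3:
  k1: at (x, y) = (0.275000, -0.525000), (dx/dtau, dy/dtau) = (0.125000, -0.125000); Gamma_xxx = 0.000000, Gamma_xxy = 0.000000, Gamma_xyy = 0.000000, Gamma_yxx = 0.000000, Gamma_yxy = 0.000000, Gamma_yyy = 0.000000; k1 = (0.125000, -0.125000, 0.000000, 0.000000)
  k2: at (x, y) = (0.281250, -0.531250), (dx/dtau, dy/dtau) = (0.125000, -0.125000); Gamma_xxx = 0.000000, Gamma_xxy = 0.000000, Gamma_xyy = 0.000000, Gamma_yxx = 0.000000, Gamma_yxy = 0.000000, Gamma_yyy = 0.000000; k2 = (0.125000, -0.125000, 0.000000, 0.000000)
  k3: at (x, y) = (0.281250, -0.531250), (dx/dtau, dy/dtau) = (0.125000, -0.125000); Gamma_xxx = 0.000000, Gamma_xxy = 0.000000, Gamma_xyy = 0.000000, Gamma_yxx = 0.000000, Gamma_yxy = 0.000000, Gamma_yyy = 0.000000; k3 = (0.125000, -0.125000, 0.000000, 0.000000)
  k4: at (x, y) = (0.287500, -0.537500), (dx/dtau, dy/dtau) = (0.125000, -0.125000); Gamma_xxx = 0.000000, Gamma_xxy = 0.000000, Gamma_xyy = 0.000000, Gamma_yxx = 0.000000, Gamma_yxy = 0.000000, Gamma_yyy = 0.000000; k4 = (0.125000, -0.125000, 0.000000, 0.000000)
  Y <- Y + (h/6)(k1 + 2k2 + 2k3 + k4): x = 0.2875, y = -0.5375, dx/dtau = 0.1250, dy/dtau = -0.1250
step 4:
  k1: at (x, y) = (0.287500, -0.537500), (dx/dtau, dy/dtau) = (0.125000, -0.125000); Gamma_xxx = 0.000000, Gamma_xxy = 0.000000, Gamma_xyy = 0.000000, Gamma_yxx = 0.000000, Gamma_yxy = 0.000000, Gamma_yyy = 0.000000; k1 = (0.125000, -0.125000, 0.000000, 0.000000)
  k2: at (x, y) = (0.293750, -0.543750), (dx/dtau, dy/dtau) = (0.125000, -0.125000); Gamma_xxx = 0.000000, Gamma_xxy = 0.000000, Gamma_xyy = 0.000000, Gamma_yxx = 0.000000, Gamma_yxy = 0.000000, Gamma_yyy = 0.000000; k2 = (0.125000, -0.125000, 0.000000, 0.000000)
  k3: at (x, y) = (0.293750, -0.543750), (dx/dtau, dy/dtau) = (0.125000, -0.125000); Gamma_xxx = 0.000000, Gamma_xxy = 0.000000, Gamma_xyy = 0.000000, Gamma_yxx = 0.000000, Gamma_yxy = 0.000000, Gamma_yyy = 0.000000; k3 = (0.125000, -0.125000, 0.000000, 0.000000)
  k4: at (x, y) = (0.300000, -0.550000), (dx/dtau, dy/dtau) = (0.125000, -0.125000); Gamma_xxx = 0.000000, Gamma_xxy = 0.000000, Gamma_xyy = 0.000000, Gamma_yxx = 0.000000, Gamma_yxy = 0.000000, Gamma_yyy = 0.000000; k4 = (0.125000, -0.125000, 0.000000, 0.000000)
  Y <- Y + (h/6)(k1 + 2k2 + 2k3 + k4): x = 0.3000, y = -0.5500, dx/dtau = 0.1250, dy/dtau = -0.1250

Answer: x = 0.3000, y = -0.5500, dx/dtau = 0.1250, dy/dtau = -0.1250


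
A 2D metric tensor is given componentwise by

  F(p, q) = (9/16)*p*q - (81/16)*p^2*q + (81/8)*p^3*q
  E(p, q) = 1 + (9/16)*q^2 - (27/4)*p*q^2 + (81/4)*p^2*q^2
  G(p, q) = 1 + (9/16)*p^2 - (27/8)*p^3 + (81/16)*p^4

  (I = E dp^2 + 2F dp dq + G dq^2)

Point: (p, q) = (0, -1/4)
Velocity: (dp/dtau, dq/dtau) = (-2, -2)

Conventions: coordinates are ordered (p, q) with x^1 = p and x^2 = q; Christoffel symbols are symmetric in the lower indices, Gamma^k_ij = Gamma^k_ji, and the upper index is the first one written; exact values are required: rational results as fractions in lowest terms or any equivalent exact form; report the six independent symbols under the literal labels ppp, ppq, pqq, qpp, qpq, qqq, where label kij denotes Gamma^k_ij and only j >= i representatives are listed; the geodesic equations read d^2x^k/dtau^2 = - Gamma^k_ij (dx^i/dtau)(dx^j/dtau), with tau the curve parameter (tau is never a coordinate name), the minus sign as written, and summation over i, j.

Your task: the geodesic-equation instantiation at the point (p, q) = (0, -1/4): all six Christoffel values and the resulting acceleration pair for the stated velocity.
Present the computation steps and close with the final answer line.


E = 265/256, F = 0, G = 1 at the point
E_p = -27/64, E_q = -9/32, F_p = -9/64, F_q = 0, G_p = 0, G_q = 0
EG - F^2 = 265/256;  g^inv = (256/265) * [[1, 0], [0, 265/256]]
first-kind symbols [ij,l] = (1/2)(d_i g_jl + d_j g_il - d_l g_ij): [pp,p] = E_p/2 = -27/128, [pp,q] = F_p - E_q/2 = 0, [pq,p] = E_q/2 = -9/64, [pq,q] = G_p/2 = 0, [qq,p] = F_q - G_p/2 = 0, [qq,q] = G_q/2 = 0
Gamma^p_ij = (G*[ij,p] - F*[ij,q])/(EG - F^2), Gamma^q_ij = (E*[ij,q] - F*[ij,p])/(EG - F^2)
Gamma_ppp = -54/265, Gamma_ppq = -36/265, Gamma_pqq = 0, Gamma_qpp = 0, Gamma_qpq = 0, Gamma_qqq = 0
d^2p/dtau^2 = -(Gamma_ppp*(-2)^2 + 2*Gamma_ppq*(-2)*(-2) + Gamma_pqq*(-2)^2) = 504/265
d^2q/dtau^2 = -(Gamma_qpp*(-2)^2 + 2*Gamma_qpq*(-2)*(-2) + Gamma_qqq*(-2)^2) = 0

Answer: Gamma_ppp = -54/265, Gamma_ppq = -36/265, Gamma_pqq = 0, Gamma_qpp = 0, Gamma_qpq = 0, Gamma_qqq = 0; accelerations (d^2p/dtau^2, d^2q/dtau^2) = (504/265, 0)


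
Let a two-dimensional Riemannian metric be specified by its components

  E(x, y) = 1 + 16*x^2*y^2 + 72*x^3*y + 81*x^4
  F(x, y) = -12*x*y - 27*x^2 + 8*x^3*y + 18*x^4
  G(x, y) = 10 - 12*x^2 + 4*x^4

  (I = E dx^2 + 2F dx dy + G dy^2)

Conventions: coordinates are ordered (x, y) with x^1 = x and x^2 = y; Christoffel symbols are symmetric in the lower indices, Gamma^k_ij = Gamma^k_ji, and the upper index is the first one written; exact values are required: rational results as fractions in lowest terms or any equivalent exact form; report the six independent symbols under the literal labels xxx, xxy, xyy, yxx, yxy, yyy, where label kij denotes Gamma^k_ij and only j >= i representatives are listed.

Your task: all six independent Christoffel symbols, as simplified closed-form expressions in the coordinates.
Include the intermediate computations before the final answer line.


E = 1 + 16*x^2*y^2 + 72*x^3*y + 81*x^4; F = -12*x*y - 27*x^2 + 8*x^3*y + 18*x^4; G = 10 - 12*x^2 + 4*x^4
Gamma^k_ij = (1/2) g^{kl} (d_i g_jl + d_j g_il - d_l g_ij), with g^inv = (1/(EG-F^2)) [[G, -F], [-F, E]]
first partials: E_x = 32*x*y^2 + 216*x^2*y + 324*x^3, E_y = 32*x^2*y + 72*x^3, F_x = -12*y - 54*x + 24*x^2*y + 72*x^3, F_y = -12*x + 8*x^3, G_x = -24*x + 16*x^3, G_y = 0
D = EG - F^2 = 10 - 12*x^2 + 16*x^2*y^2 + 72*x^3*y + 85*x^4
expanded: Gamma^x_xx = (G E_x - 2F F_x + F E_y)/(2D), Gamma^x_xy = (G E_y - F G_x)/(2D), Gamma^x_yy = (2G F_y - G G_x - F G_y)/(2D), Gamma^y_xx = (2E F_x - E E_y - F E_x)/(2D), Gamma^y_xy = (E G_x - F E_y)/(2D), Gamma^y_yy = (E G_y - 2F F_y + F G_x)/(2D); substitute and cancel common factors

Answer: Gamma_xxx = (162*x^3 + 108*x^2*y + 16*x*y^2)/(85*x^4 + 72*x^3*y + 16*x^2*y^2 - 12*x^2 + 10), Gamma_xxy = (36*x^3 + 16*x^2*y)/(85*x^4 + 72*x^3*y + 16*x^2*y^2 - 12*x^2 + 10), Gamma_xyy = 0, Gamma_yxx = (36*x^3 + 8*x^2*y - 54*x - 12*y)/(85*x^4 + 72*x^3*y + 16*x^2*y^2 - 12*x^2 + 10), Gamma_yxy = (8*x^3 - 12*x)/(85*x^4 + 72*x^3*y + 16*x^2*y^2 - 12*x^2 + 10), Gamma_yyy = 0


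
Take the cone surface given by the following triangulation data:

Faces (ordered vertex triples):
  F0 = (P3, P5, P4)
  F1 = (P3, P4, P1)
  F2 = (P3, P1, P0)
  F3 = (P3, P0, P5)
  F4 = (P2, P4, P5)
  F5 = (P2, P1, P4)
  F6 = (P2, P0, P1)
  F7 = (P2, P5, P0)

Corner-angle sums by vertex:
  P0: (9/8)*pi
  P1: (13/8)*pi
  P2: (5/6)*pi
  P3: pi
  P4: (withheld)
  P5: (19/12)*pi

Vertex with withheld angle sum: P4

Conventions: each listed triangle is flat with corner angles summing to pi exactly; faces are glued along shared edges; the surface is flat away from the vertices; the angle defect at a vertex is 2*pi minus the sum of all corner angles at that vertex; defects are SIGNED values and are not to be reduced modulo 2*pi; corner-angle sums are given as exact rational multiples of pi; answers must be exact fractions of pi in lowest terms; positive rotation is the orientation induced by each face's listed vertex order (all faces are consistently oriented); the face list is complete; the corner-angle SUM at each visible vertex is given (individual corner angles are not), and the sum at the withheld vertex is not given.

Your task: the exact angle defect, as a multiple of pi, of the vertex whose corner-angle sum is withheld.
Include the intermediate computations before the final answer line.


V = 6, E = 12, F = 8; chi = V - E + F = 2
Gauss-Bonnet: total defect = 2*pi*chi = 4*pi; visible defects sum to (23/6)*pi

Answer: defect(P4) = pi/6


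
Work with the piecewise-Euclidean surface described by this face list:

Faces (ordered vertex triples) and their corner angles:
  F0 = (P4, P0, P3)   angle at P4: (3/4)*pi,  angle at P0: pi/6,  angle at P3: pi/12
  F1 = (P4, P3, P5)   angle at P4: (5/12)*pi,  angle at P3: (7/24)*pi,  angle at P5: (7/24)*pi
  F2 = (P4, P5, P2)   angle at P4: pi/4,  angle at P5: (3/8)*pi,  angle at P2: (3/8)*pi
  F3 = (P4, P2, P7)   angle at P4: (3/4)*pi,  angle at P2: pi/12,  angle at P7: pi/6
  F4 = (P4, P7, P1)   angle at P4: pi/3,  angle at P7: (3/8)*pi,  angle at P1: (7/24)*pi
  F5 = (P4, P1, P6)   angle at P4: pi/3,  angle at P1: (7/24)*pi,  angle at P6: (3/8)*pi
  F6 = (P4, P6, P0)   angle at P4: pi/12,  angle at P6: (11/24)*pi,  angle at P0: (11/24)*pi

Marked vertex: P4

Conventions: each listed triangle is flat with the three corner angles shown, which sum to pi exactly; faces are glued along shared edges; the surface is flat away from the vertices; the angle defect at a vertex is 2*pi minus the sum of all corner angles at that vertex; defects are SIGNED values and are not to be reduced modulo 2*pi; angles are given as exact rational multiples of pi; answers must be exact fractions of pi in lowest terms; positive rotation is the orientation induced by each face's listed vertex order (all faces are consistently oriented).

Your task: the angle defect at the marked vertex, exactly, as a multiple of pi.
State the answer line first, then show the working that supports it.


Answer: defect(P4) = (-11/12)*pi

Sum of corner angles at P4: (35/12)*pi
defect = 2*pi - (35/12)*pi


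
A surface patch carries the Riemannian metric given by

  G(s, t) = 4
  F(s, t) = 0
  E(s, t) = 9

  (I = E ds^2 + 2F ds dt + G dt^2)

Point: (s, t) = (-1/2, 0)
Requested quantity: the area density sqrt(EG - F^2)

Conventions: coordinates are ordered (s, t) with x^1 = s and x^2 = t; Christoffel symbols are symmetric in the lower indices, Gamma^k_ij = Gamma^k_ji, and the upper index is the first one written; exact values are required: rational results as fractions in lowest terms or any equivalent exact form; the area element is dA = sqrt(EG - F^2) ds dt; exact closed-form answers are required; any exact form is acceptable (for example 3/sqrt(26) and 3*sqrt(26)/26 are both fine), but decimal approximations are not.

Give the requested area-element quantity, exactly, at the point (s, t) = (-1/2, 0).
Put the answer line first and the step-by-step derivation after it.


Answer: sqrt(EG - F^2) = 6

E = 9, F = 0, G = 4; EG - F^2 = 36


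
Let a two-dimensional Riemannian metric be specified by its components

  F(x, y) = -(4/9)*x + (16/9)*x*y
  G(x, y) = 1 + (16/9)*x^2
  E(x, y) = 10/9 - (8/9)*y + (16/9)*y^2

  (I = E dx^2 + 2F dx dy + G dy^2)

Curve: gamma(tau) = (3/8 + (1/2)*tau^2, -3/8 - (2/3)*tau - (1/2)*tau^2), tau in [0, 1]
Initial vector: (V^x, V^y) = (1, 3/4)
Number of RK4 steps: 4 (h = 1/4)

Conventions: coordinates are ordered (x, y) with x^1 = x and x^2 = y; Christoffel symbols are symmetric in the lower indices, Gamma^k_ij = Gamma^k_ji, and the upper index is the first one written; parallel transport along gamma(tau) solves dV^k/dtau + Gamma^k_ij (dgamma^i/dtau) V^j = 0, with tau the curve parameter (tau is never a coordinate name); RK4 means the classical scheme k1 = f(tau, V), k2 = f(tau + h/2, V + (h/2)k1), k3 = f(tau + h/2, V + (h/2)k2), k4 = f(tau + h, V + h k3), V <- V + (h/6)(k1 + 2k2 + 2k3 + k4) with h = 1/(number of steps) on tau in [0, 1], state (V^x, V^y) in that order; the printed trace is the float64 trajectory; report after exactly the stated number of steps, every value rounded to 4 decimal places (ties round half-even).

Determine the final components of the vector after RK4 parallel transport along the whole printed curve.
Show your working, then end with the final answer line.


gamma'(tau) = (tau, -2/3 - tau); f(tau, V)^k = -Gamma^k_ij(gamma(tau)) gamma'^i(tau) V^j; h = 1/4; intermediate values shown to 6 dp
curve data and Christoffel symbols at the stage parameters:
  tau = 0.000000: gamma = (0.375000, -0.375000), gamma' = (0.000000, -0.666667); Gamma_xxx = 0.000000, Gamma_xxy = -0.571429, Gamma_xyy = 0.000000, Gamma_yxx = 0.000000, Gamma_yxy = 0.342857, Gamma_yyy = 0.000000
  tau = 0.125000: gamma = (0.382812, -0.466146), gamma' = (0.125000, -0.791667); Gamma_xxx = 0.000000, Gamma_xxy = -0.586087, Gamma_xyy = 0.000000, Gamma_yxx = 0.000000, Gamma_yxy = 0.313290, Gamma_yyy = 0.000000
  tau = 0.250000: gamma = (0.406250, -0.572917), gamma' = (0.250000, -0.916667); Gamma_xxx = 0.000000, Gamma_xxy = -0.585818, Gamma_xyy = 0.000000, Gamma_yxx = 0.000000, Gamma_yxy = 0.289201, Gamma_yyy = 0.000000
  tau = 0.375000: gamma = (0.445312, -0.695312), gamma' = (0.375000, -1.041667); Gamma_xxx = 0.000000, Gamma_xxy = -0.571386, Gamma_xyy = 0.000000, Gamma_yxx = 0.000000, Gamma_yxy = 0.269165, Gamma_yyy = 0.000000
  tau = 0.500000: gamma = (0.500000, -0.833333), gamma' = (0.500000, -1.166667); Gamma_xxx = 0.000000, Gamma_xxy = -0.545455, Gamma_xyy = 0.000000, Gamma_yxx = 0.000000, Gamma_yxy = 0.251748, Gamma_yyy = 0.000000
  tau = 0.625000: gamma = (0.570312, -0.986979), gamma' = (0.625000, -1.291667); Gamma_xxx = 0.000000, Gamma_xxy = -0.511598, Gamma_xyy = 0.000000, Gamma_yxx = 0.000000, Gamma_yxy = 0.235874, Gamma_yyy = 0.000000
  tau = 0.750000: gamma = (0.656250, -1.156250), gamma' = (0.750000, -1.416667); Gamma_xxx = 0.000000, Gamma_xxy = -0.473373, Gamma_xyy = 0.000000, Gamma_yxx = 0.000000, Gamma_yxy = 0.220907, Gamma_yyy = 0.000000
  tau = 0.875000: gamma = (0.757812, -1.341146), gamma' = (0.875000, -1.541667); Gamma_xxx = 0.000000, Gamma_xxy = -0.433729, Gamma_xyy = 0.000000, Gamma_yxx = 0.000000, Gamma_yxy = 0.206571, Gamma_yyy = 0.000000
  tau = 1.000000: gamma = (0.875000, -1.541667), gamma' = (1.000000, -1.666667); Gamma_xxx = 0.000000, Gamma_xxy = -0.394797, Gamma_xyy = 0.000000, Gamma_yxx = 0.000000, Gamma_yxy = 0.192808, Gamma_yyy = 0.000000
step 0: V^x = 1.0000, V^y = 0.7500
step 1: k1 = (-0.380952, 0.228571), k2 = (-0.384852, 0.205721), k3 = (-0.384835, 0.205712), k4 = (-0.367963, 0.181653); V <- V + (h/6)(k1 + 2k2 + 2k3 + k4): V^x = 0.9047, V^y = 0.8014
step 2: k1 = (-0.368434, 0.181885), k2 = (-0.334451, 0.157551), k3 = (-0.337631, 0.159049), k4 = (-0.292573, 0.135034); V <- V + (h/6)(k1 + 2k2 + 2k3 + k4): V^x = 0.8211, V^y = 0.8410
step 3: k1 = (-0.293167, 0.135308), k2 = (-0.244076, 0.112532), k3 = (-0.249041, 0.114821), k4 = (-0.200131, 0.093394); V <- V + (h/6)(k1 + 2k2 + 2k3 + k4): V^x = 0.7595, V^y = 0.8694
step 4: k1 = (-0.200624, 0.093624), k2 = (-0.156649, 0.074607), k3 = (-0.161227, 0.076787), k4 = (-0.122366, 0.059760); V <- V + (h/6)(k1 + 2k2 + 2k3 + k4): V^x = 0.7195, V^y = 0.8884

Answer: V^x = 0.7195, V^y = 0.8884


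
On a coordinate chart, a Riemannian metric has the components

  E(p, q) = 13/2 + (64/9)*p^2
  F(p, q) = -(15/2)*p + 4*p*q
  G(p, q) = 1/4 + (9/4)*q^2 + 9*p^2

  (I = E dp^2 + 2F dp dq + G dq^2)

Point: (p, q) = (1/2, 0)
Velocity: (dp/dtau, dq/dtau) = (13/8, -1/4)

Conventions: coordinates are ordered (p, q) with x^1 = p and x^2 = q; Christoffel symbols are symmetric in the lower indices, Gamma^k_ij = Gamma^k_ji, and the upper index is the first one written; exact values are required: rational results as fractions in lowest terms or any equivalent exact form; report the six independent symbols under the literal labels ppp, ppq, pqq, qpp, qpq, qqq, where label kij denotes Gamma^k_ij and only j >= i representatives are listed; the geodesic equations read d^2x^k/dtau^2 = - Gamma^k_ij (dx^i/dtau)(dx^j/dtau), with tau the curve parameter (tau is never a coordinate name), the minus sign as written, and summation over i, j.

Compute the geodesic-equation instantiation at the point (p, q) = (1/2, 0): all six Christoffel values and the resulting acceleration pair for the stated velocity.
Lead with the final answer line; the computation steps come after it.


Answer: Gamma_ppp = -554/191, Gamma_ppq = 486/191, Gamma_pqq = -180/191, Gamma_qpp = -1404/191, Gamma_qpq = 5364/955, Gamma_qqq = -270/191; accelerations (d^2p/dtau^2, d^2q/dtau^2) = (59809/6112, 367677/15280)

E = 149/18, F = -15/4, G = 5/2 at the point
E_p = 64/9, E_q = 0, F_p = -15/2, F_q = 2, G_p = 9, G_q = 0
EG - F^2 = 955/144;  g^inv = (144/955) * [[5/2, 15/4], [15/4, 149/18]]
first-kind symbols [ij,l] = (1/2)(d_i g_jl + d_j g_il - d_l g_ij): [pp,p] = E_p/2 = 32/9, [pp,q] = F_p - E_q/2 = -15/2, [pq,p] = E_q/2 = 0, [pq,q] = G_p/2 = 9/2, [qq,p] = F_q - G_p/2 = -5/2, [qq,q] = G_q/2 = 0
Gamma^p_ij = (G*[ij,p] - F*[ij,q])/(EG - F^2), Gamma^q_ij = (E*[ij,q] - F*[ij,p])/(EG - F^2)
Gamma_ppp = -554/191, Gamma_ppq = 486/191, Gamma_pqq = -180/191, Gamma_qpp = -1404/191, Gamma_qpq = 5364/955, Gamma_qqq = -270/191
d^2p/dtau^2 = -(Gamma_ppp*(13/8)^2 + 2*Gamma_ppq*(13/8)*(-1/4) + Gamma_pqq*(-1/4)^2) = 59809/6112
d^2q/dtau^2 = -(Gamma_qpp*(13/8)^2 + 2*Gamma_qpq*(13/8)*(-1/4) + Gamma_qqq*(-1/4)^2) = 367677/15280


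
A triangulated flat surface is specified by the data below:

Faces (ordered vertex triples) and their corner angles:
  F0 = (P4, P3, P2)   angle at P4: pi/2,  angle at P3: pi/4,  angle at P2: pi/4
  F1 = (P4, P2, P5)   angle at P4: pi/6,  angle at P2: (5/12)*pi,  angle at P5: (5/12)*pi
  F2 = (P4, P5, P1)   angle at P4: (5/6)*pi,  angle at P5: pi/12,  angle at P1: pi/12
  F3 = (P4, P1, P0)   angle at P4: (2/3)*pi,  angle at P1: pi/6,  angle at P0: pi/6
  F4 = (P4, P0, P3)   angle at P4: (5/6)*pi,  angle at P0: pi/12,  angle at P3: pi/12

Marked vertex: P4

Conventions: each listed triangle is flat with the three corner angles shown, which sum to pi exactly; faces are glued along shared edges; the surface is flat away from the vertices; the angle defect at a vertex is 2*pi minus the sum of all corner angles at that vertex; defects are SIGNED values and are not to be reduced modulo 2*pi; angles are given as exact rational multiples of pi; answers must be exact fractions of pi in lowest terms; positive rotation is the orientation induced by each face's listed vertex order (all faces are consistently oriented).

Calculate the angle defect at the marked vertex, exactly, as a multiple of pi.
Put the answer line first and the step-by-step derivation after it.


Answer: defect(P4) = -pi

Sum of corner angles at P4: 3*pi
defect = 2*pi - 3*pi


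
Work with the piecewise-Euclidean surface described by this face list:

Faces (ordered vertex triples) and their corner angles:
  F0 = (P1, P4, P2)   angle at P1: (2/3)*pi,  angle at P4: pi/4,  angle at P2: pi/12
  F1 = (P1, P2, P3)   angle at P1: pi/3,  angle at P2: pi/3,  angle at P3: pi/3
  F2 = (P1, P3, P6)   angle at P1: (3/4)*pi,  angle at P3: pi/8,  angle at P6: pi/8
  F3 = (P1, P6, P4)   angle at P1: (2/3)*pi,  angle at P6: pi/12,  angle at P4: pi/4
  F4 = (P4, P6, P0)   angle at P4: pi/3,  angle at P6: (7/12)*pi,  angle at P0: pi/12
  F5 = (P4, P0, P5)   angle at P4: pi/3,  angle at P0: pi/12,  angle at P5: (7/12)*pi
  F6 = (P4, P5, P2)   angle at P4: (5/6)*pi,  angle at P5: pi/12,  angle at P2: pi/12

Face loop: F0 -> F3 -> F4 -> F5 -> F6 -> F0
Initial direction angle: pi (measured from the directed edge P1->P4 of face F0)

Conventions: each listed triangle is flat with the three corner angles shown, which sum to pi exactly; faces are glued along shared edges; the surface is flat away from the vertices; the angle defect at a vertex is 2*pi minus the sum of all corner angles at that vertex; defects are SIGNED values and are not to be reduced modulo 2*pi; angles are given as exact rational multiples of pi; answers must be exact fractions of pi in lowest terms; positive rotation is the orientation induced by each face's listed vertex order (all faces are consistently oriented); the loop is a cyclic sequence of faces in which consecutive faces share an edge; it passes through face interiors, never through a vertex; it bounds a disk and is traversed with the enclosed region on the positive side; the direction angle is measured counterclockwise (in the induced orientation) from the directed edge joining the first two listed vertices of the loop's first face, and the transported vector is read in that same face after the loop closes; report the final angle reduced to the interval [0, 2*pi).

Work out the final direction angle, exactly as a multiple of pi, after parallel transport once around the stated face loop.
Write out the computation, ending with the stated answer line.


enclosed vertex P4: corner angles sum to 2*pi, defect = 2*pi - 2*pi = 0
summing the enclosed defects onto the initial angle, mod 2*pi in the induced orientation:
final angle = pi + 0 = pi (mod 2*pi)

Answer: final direction angle = pi
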